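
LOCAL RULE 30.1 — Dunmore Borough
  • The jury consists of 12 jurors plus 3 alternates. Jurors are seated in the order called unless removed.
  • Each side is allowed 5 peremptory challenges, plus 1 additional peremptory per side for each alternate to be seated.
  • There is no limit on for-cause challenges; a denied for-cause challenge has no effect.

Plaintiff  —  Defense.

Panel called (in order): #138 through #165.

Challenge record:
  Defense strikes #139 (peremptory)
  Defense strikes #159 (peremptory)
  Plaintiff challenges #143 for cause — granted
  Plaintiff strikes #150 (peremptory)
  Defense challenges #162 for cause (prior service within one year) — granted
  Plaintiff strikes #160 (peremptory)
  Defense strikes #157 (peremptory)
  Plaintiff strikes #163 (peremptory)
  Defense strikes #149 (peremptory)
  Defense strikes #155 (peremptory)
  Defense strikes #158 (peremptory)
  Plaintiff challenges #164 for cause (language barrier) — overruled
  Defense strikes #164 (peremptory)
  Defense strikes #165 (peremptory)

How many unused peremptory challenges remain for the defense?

Defense allotment: 5 base + 1 × 3 alternates = 8.
Defense peremptories used: #139, #159, #157, #149, #155, #158, #164, #165 — 8 (the for-cause on #162 doesn't count).
Remaining: 8 − 8 = 0.

0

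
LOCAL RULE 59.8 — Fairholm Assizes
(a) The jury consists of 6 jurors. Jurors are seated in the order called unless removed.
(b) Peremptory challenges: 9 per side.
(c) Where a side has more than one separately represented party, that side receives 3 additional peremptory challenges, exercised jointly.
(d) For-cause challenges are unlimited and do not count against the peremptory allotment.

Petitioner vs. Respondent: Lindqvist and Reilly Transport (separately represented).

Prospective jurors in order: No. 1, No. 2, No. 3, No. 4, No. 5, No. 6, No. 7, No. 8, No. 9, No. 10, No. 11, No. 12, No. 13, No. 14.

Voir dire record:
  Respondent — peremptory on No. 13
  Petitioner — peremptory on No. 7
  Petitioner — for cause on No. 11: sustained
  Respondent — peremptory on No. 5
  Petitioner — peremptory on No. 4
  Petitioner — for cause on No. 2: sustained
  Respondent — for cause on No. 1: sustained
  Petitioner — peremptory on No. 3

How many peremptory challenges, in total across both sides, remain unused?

16

Petitioner allotment: 9. Respondent allotment: 9 base + 3 multi-party = 12.
Petitioner peremptories used: #7, #4, #3 — 3 (for-cause on #11, #2 don't count).
Respondent peremptories used: #13, #5 — 2 (the for-cause on #1 doesn't count).
Remaining: (9 − 3) + (12 − 2) = 16.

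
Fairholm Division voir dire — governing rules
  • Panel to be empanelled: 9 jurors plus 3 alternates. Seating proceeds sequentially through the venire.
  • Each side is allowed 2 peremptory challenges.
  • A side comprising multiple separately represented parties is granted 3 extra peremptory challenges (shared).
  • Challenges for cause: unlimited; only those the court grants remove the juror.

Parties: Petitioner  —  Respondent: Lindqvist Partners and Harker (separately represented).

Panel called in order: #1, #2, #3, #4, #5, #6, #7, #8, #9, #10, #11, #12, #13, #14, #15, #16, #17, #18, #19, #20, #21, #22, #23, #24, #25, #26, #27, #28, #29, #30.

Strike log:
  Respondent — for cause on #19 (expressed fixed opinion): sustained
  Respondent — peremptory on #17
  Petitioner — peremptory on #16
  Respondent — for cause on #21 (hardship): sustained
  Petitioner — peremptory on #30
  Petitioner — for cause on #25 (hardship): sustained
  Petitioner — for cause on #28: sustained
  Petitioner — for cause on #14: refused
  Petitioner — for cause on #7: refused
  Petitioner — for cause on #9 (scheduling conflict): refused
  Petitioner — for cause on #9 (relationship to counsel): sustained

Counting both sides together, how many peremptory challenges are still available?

Petitioner allotment: 2. Respondent allotment: 2 base + 3 multi-party = 5.
Petitioner peremptories used: #16, #30 — 2 (for-cause on #25, #28, #14, #7, #9, #9 don't count).
Respondent peremptories used: #17 — 1 (for-cause on #19, #21 don't count).
Remaining: (2 − 2) + (5 − 1) = 4.

4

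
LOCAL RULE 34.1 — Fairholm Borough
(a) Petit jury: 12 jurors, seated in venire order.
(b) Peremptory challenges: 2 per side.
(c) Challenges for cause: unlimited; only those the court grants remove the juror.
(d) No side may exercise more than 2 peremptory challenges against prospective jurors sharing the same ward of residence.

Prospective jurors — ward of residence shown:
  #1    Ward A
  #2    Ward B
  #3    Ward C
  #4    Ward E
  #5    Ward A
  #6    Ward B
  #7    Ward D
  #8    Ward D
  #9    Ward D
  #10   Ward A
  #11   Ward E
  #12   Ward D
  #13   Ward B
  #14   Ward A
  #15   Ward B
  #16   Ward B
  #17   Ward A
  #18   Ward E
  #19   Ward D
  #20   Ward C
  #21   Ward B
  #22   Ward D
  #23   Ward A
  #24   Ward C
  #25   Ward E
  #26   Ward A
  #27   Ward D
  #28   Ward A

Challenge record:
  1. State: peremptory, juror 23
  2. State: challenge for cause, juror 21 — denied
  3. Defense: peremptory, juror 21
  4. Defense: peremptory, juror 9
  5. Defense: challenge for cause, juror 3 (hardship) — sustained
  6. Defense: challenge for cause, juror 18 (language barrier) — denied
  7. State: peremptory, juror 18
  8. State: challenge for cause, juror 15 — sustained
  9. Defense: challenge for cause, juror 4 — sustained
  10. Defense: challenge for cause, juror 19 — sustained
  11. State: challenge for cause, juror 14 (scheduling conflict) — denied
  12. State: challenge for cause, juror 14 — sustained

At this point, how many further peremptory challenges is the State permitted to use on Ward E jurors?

0

State peremptories so far: #23, #18 — 2 of 2 used, 0 left overall.
Against Ward E: #18 — 1 used; per-ward cap 2 leaves 1.
Binding limit: min(0, 1) = 0.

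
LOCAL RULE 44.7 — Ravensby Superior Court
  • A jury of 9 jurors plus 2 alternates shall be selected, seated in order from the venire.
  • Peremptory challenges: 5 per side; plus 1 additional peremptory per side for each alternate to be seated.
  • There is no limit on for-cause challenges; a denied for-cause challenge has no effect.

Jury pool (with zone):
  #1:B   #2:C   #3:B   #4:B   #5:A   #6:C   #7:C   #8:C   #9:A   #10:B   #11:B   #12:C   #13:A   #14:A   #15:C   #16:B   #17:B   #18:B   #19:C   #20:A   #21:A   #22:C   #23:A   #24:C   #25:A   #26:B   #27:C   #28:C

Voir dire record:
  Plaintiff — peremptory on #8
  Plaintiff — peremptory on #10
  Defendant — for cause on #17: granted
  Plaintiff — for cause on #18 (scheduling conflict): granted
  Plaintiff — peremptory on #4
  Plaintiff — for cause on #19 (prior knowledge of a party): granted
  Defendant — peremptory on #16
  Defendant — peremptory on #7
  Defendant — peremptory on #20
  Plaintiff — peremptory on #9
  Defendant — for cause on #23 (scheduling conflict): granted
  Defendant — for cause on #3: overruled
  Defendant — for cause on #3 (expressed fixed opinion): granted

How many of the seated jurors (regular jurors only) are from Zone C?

4

Removed: #3, #4, #7, #8, #9, #10, #16, #17, #18, #19, #20, #23.
Seated jurors 1–9: #1, #2, #5, #6, #11, #12, #13, #14, #15 (alternates #21, #22 not counted).
Of those, in Zone C: #2, #6, #12, #15 → 4.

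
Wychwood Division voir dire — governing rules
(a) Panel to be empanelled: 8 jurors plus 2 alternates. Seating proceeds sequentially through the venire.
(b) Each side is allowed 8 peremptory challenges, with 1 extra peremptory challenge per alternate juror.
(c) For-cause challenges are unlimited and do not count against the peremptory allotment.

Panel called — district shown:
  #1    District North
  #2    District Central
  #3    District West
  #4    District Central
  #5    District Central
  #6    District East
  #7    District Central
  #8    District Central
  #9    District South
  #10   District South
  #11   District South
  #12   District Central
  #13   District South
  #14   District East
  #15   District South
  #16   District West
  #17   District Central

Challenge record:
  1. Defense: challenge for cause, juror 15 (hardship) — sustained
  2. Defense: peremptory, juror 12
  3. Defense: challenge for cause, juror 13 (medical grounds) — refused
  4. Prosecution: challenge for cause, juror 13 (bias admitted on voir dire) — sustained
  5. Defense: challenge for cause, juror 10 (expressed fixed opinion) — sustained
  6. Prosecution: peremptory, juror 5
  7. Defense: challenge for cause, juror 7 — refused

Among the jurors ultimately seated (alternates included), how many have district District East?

2

Removed: #5, #10, #12, #13, #15.
Seated (10 incl. alternates): #1, #2, #3, #4, #6, #7, #8, #9, #11, #14.
Of those, in District East: #6, #14 → 2.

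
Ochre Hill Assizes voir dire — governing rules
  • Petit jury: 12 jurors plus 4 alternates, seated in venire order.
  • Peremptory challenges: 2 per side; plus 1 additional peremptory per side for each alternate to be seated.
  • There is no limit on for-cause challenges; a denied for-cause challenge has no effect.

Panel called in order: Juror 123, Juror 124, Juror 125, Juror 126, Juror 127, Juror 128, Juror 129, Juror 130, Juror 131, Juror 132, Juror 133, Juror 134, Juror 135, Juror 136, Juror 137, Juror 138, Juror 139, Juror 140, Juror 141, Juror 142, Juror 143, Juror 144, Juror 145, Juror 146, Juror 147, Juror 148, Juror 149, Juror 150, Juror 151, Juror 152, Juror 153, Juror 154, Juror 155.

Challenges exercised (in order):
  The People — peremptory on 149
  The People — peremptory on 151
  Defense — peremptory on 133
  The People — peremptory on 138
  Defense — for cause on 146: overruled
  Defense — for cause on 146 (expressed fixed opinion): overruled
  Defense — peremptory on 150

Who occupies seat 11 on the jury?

134

Removed: #133, #138, #149, #150, #151. (#146 stays — for-cause denied.)
Seating in order: seats 1–12 → #123, #124, #125, #126, #127, #128, #129, #130, #131, #132, #134, #135; alternates → #136, #137, #139, #140.
So seat 11 is #134.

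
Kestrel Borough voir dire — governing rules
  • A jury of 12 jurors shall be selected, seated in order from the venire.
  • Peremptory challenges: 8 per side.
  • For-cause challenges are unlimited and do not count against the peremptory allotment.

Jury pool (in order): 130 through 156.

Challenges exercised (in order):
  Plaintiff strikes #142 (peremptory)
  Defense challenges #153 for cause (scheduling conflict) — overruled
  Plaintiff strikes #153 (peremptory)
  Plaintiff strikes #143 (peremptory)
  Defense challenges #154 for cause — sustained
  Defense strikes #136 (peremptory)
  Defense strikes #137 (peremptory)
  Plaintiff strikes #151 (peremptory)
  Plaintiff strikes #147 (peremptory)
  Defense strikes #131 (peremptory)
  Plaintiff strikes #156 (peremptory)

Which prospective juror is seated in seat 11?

145

Removed: #131, #136, #137, #142, #143, #147, #151, #153, #154, #156.
Seating in order: seats 1–12 → #130, #132, #133, #134, #135, #138, #139, #140, #141, #144, #145, #146.
So seat 11 is #145.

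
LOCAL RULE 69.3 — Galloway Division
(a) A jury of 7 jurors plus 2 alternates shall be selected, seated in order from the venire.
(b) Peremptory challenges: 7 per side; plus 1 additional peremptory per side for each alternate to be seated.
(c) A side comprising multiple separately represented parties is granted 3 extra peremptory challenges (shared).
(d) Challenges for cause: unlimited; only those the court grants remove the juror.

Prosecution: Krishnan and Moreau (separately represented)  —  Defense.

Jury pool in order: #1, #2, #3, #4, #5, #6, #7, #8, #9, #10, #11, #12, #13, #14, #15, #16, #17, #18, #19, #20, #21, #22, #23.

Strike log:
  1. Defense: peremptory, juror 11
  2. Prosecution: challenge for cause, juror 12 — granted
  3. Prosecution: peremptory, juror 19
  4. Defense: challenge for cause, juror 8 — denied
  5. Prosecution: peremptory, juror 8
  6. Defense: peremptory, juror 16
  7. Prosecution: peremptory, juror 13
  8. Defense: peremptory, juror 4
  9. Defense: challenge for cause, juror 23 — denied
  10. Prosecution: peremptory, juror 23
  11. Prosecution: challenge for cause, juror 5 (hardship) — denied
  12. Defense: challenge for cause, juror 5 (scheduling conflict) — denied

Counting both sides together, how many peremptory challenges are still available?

Prosecution allotment: 7 base + 1 × 2 alternates + 3 multi-party = 12. Defense allotment: 7 base + 1 × 2 alternates = 9.
Prosecution peremptories used: #19, #8, #13, #23 — 4 (for-cause on #12, #5 don't count).
Defense peremptories used: #11, #16, #4 — 3 (for-cause on #8, #23, #5 don't count).
Remaining: (12 − 4) + (9 − 3) = 14.

14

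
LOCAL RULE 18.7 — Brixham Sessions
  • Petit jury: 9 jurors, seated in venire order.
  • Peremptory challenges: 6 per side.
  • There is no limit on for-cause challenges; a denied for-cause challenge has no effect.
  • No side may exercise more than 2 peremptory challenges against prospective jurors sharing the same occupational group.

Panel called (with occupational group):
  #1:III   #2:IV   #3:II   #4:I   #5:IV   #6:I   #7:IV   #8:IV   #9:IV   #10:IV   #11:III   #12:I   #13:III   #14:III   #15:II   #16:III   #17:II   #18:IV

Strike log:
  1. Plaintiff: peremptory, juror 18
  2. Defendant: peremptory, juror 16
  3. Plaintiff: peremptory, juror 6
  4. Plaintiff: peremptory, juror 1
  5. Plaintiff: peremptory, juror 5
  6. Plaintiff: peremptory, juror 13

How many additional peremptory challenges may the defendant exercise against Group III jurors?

1

Defendant peremptories so far: #16 — 1 of 6 used, 5 left overall.
Against Group III: #16 — 1 used; per-group cap 2 leaves 1.
Binding limit: min(5, 1) = 1.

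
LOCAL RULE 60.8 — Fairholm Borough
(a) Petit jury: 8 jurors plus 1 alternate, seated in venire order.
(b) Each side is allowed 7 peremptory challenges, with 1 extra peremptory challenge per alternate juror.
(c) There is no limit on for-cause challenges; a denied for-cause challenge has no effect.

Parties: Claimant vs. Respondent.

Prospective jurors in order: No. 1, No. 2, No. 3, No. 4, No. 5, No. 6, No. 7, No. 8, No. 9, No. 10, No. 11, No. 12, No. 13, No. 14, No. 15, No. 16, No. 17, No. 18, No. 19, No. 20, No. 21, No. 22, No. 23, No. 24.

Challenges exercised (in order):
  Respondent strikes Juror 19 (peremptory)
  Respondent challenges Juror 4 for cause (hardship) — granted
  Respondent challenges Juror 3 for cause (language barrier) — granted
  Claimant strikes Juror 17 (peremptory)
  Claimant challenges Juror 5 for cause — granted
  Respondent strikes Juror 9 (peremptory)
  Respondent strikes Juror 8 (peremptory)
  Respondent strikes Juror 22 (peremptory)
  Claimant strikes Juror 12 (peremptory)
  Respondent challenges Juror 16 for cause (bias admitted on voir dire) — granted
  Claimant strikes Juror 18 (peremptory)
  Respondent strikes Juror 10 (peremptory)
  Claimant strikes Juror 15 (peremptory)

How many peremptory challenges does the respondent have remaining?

Respondent allotment: 7 base + 1 × 1 alternate = 8.
Respondent peremptories used: #19, #9, #8, #22, #10 — 5 (for-cause on #4, #3, #16 don't count).
Remaining: 8 − 5 = 3.

3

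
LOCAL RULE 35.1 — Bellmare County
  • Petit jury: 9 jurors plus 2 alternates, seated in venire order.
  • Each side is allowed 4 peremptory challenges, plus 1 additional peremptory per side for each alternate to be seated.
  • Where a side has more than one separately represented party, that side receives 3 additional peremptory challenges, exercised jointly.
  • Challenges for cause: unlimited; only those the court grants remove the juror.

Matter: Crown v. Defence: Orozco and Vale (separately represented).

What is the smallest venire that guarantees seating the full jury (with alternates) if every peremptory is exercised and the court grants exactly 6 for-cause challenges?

32

Seats to fill: 9 + 2 alternates = 11.
Peremptories — Crown: 4 + 1×2 = 6; Defence: 4 + 1×2 + 3 = 9; total 15.
For-cause removals: 6.
Minimum venire: 11 + 15 + 6 = 32.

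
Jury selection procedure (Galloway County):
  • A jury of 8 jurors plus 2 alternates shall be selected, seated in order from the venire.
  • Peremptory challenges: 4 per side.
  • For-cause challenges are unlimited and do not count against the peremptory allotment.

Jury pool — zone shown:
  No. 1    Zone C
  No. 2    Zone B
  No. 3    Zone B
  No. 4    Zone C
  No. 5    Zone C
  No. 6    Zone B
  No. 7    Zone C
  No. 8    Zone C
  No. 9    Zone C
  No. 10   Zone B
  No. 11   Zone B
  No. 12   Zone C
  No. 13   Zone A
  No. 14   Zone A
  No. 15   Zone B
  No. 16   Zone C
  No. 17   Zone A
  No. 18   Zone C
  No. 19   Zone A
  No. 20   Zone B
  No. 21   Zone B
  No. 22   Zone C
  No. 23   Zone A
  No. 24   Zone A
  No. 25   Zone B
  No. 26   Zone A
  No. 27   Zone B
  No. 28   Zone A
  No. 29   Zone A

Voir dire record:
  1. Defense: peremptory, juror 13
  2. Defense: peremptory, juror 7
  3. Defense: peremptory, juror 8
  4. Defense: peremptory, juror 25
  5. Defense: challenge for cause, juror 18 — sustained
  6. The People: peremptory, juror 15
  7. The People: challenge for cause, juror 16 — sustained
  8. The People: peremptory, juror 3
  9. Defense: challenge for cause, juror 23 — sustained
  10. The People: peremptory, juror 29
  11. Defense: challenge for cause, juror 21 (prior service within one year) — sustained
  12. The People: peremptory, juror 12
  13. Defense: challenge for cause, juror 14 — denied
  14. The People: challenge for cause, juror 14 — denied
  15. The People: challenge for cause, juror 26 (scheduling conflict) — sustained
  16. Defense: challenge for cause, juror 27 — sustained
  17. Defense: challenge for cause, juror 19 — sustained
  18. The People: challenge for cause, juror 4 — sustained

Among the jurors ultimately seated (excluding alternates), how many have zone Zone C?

3

Removed: #3, #4, #7, #8, #12, #13, #15, #16, #18, #19, #21, #23, #25, #26, #27, #29.
Seated jurors 1–8: #1, #2, #5, #6, #9, #10, #11, #14 (alternates #17, #20 not counted).
Of those, in Zone C: #1, #5, #9 → 3.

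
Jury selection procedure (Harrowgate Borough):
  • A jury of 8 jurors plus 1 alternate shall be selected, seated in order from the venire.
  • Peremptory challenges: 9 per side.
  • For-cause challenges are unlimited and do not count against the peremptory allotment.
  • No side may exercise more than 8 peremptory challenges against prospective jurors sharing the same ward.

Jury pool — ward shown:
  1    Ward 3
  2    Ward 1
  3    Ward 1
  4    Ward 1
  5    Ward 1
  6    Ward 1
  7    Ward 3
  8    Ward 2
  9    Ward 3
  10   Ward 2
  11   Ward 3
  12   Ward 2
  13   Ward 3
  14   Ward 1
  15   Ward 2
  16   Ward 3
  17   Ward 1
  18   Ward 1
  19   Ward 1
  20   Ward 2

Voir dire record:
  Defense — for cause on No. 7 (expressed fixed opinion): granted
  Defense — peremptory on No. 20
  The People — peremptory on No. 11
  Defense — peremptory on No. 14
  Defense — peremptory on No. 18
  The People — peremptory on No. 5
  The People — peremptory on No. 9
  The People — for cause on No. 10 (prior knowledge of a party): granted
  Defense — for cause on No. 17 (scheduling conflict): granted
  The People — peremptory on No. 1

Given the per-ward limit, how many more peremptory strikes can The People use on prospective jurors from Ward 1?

The People peremptories so far: #11, #5, #9, #1 — 4 of 9 used, 5 left overall.
Against Ward 1: #5 — 1 used; per-ward cap 8 leaves 7.
Binding limit: min(5, 7) = 5.

5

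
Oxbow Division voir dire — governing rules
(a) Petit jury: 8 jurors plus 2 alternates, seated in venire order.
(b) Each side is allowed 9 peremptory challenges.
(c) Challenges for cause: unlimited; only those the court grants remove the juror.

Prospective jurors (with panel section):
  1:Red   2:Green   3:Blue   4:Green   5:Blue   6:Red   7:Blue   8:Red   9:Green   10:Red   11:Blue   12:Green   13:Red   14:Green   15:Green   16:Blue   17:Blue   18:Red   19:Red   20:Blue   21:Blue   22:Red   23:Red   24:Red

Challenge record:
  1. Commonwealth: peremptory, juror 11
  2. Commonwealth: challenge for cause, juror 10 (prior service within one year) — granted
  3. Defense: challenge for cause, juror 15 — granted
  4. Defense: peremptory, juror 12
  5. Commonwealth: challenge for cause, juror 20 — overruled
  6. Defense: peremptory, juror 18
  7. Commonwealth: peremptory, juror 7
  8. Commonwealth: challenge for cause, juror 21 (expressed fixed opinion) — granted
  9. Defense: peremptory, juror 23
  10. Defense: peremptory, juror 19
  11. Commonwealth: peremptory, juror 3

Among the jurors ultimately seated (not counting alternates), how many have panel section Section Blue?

1

Removed: #3, #7, #10, #11, #12, #15, #18, #19, #21, #23.
Seated jurors 1–8: #1, #2, #4, #5, #6, #8, #9, #13 (alternates #14, #16 not counted).
Of those, in Section Blue: #5 → 1.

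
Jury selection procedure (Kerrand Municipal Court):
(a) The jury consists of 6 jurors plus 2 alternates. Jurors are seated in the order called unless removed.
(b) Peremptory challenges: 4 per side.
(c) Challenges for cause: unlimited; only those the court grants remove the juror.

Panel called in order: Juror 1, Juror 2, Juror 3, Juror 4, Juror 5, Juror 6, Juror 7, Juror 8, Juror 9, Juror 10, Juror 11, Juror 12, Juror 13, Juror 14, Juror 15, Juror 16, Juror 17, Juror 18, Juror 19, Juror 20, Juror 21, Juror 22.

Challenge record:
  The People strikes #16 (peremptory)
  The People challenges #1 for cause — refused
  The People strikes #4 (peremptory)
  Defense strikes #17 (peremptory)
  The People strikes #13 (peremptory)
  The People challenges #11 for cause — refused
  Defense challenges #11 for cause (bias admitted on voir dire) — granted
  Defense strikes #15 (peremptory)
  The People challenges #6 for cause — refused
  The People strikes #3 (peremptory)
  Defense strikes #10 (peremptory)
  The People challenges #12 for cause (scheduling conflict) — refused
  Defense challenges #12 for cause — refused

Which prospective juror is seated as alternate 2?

Removed: #3, #4, #10, #11, #13, #15, #16, #17. (#1, #6, #12 stay — for-cause denied.)
Filling seats in venire order through position 8: #1, #2, #5, #6, #7, #8, #9, #12.
So alternate 2 is #12.

12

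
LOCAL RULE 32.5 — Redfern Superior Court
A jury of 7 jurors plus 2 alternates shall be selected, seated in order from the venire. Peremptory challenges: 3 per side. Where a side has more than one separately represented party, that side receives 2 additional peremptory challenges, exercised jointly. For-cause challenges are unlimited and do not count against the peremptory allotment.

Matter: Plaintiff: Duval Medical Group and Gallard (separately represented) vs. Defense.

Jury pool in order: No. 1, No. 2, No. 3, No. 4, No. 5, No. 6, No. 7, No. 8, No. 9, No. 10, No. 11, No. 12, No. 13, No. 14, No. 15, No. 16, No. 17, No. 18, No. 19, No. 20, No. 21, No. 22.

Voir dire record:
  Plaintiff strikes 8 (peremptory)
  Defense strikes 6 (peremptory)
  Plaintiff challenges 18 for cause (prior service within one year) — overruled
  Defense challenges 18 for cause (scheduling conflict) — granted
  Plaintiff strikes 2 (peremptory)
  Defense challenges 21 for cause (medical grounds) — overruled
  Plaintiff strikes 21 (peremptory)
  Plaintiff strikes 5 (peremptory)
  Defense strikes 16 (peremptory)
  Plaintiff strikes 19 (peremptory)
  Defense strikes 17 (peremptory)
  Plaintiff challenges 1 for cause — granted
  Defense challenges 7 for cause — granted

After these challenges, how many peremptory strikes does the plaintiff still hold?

Plaintiff allotment: 3 base + 2 multi-party = 5.
Plaintiff peremptories used: #8, #2, #21, #5, #19 — 5 (for-cause on #18, #1 don't count).
Remaining: 5 − 5 = 0.

0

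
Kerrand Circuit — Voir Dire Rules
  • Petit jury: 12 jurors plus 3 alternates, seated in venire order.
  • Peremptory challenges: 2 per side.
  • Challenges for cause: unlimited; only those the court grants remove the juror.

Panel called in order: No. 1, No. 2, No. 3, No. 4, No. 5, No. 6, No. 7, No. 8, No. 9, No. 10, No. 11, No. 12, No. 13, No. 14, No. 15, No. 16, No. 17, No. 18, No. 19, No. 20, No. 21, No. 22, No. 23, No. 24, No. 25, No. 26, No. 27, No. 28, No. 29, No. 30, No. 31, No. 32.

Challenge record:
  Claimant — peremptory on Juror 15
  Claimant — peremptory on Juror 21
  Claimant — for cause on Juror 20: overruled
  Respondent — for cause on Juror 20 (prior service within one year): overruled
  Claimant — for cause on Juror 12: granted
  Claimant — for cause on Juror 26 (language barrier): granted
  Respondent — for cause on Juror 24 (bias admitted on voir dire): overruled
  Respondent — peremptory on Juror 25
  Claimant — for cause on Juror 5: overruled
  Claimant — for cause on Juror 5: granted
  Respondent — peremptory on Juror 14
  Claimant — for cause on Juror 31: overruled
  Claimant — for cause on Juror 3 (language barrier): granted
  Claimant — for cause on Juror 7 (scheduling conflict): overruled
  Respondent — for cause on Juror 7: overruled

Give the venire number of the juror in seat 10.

13

Removed: #3, #5, #12, #14, #15, #21, #25, #26. (#7, #20, #24, #31 stay — for-cause denied.)
Seating in order: seats 1–12 → #1, #2, #4, #6, #7, #8, #9, #10, #11, #13, #16, #17; alternates → #18, #19, #20.
So seat 10 is #13.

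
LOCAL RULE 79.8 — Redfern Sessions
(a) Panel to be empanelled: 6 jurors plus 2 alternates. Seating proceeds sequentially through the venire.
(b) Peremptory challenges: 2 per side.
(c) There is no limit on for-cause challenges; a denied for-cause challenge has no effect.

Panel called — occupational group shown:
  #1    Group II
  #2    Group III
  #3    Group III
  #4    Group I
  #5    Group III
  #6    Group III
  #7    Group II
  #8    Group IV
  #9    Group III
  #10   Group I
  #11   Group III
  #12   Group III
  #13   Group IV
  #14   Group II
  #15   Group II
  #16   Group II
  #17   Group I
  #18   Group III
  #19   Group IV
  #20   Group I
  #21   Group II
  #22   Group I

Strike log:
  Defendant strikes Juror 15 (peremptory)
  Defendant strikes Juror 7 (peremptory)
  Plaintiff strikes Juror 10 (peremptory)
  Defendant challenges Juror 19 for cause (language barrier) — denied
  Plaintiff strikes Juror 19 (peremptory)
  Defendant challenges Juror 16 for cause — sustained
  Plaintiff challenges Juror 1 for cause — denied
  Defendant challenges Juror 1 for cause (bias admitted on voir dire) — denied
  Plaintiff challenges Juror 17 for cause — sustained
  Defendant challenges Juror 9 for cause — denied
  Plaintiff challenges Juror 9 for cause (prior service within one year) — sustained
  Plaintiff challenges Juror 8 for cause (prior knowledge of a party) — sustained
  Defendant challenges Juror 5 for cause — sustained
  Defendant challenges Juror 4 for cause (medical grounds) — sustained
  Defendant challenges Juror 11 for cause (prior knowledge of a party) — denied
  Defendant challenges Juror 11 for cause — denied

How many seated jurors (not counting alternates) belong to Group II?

Removed: #4, #5, #7, #8, #9, #10, #15, #16, #17, #19.
Seated jurors 1–6: #1, #2, #3, #6, #11, #12 (alternates #13, #14 not counted).
Of those, in Group II: #1 → 1.

1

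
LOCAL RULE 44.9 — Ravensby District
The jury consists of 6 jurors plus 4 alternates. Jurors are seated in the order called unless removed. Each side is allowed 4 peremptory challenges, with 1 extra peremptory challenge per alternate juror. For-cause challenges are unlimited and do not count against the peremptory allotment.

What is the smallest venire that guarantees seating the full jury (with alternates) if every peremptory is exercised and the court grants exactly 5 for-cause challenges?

Seats to fill: 6 + 4 alternates = 10.
Peremptories: 4 + 1×4 = 8 per side × 2 sides = 16.
For-cause removals: 5.
Minimum venire: 10 + 16 + 5 = 31.

31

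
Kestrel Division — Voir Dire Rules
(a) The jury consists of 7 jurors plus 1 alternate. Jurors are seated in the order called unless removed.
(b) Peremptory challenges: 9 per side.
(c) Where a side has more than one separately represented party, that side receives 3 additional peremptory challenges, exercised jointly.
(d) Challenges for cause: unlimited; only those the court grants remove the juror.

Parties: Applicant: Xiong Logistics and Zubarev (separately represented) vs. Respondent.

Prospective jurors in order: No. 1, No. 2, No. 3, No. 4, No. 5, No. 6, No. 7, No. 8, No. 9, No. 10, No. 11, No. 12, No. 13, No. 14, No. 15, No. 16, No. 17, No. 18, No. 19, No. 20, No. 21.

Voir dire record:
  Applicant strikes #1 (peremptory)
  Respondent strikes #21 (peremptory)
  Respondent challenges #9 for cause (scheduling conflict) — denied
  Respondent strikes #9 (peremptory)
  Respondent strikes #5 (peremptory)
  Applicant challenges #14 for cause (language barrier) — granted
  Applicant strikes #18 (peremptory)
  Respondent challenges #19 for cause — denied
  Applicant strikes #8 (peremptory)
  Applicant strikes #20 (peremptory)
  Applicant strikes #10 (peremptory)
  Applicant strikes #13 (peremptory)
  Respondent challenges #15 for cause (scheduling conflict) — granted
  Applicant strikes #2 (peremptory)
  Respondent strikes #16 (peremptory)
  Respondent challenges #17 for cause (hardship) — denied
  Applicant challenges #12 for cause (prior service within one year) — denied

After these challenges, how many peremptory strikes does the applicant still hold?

Applicant allotment: 9 base + 3 multi-party = 12.
Applicant peremptories used: #1, #18, #8, #20, #10, #13, #2 — 7 (for-cause on #14, #12 don't count).
Remaining: 12 − 7 = 5.

5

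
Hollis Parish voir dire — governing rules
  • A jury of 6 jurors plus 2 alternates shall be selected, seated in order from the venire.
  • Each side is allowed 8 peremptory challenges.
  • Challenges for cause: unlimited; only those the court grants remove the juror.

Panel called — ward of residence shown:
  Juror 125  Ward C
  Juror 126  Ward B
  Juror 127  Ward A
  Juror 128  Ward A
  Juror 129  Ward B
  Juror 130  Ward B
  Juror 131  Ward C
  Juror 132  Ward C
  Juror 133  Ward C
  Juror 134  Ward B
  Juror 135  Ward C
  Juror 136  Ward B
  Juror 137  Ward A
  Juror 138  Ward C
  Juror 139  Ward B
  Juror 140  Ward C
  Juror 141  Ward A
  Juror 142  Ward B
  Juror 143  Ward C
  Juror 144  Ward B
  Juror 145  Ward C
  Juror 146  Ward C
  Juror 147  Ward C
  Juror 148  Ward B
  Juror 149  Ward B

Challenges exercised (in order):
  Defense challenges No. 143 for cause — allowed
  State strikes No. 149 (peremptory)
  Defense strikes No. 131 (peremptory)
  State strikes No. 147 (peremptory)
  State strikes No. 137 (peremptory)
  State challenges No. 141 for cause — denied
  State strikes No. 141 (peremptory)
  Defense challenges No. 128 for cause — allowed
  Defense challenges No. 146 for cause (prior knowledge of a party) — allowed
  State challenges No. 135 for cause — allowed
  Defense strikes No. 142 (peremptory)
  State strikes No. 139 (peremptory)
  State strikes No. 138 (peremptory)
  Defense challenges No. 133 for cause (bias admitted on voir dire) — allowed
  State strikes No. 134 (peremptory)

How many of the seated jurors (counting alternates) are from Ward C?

3

Removed: #128, #131, #133, #134, #135, #137, #138, #139, #141, #142, #143, #146, #147, #149.
Seated (8 incl. alternates): #125, #126, #127, #129, #130, #132, #136, #140.
Of those, in Ward C: #125, #132, #140 → 3.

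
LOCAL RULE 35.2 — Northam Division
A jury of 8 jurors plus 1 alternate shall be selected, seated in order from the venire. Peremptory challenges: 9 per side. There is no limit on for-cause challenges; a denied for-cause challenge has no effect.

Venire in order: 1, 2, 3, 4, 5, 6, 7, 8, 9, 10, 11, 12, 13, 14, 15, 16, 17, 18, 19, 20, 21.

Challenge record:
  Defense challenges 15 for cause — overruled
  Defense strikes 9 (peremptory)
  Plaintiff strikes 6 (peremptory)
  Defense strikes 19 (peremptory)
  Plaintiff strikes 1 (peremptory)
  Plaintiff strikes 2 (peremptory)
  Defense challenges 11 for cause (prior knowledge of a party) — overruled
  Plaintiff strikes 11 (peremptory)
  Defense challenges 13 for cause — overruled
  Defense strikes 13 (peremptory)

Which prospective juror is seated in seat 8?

14

Removed: #1, #2, #6, #9, #11, #13, #19. (#15 stays — for-cause denied.)
Seating in order: seats 1–8 → #3, #4, #5, #7, #8, #10, #12, #14; alternates → #15.
So seat 8 is #14.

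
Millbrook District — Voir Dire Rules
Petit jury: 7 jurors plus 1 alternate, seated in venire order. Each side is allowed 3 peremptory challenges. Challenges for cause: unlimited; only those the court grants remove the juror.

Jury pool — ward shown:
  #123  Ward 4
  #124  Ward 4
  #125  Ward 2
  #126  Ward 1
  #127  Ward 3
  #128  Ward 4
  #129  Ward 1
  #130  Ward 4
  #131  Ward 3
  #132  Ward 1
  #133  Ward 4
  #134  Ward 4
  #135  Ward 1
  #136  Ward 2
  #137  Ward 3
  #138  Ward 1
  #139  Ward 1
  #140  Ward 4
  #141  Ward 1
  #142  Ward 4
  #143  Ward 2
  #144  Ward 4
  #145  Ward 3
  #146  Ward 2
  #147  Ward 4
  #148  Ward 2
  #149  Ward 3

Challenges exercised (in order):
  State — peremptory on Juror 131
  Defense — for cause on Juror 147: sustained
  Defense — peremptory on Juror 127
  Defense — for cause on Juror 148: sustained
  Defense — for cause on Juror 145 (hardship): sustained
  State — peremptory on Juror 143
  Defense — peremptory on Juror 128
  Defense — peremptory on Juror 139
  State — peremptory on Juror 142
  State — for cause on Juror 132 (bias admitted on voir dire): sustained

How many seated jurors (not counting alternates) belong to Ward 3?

Removed: #127, #128, #131, #132, #139, #142, #143, #145, #147, #148.
Seated jurors 1–7: #123, #124, #125, #126, #129, #130, #133 (alternates #134 not counted).
None of those are in Ward 3 → 0.

0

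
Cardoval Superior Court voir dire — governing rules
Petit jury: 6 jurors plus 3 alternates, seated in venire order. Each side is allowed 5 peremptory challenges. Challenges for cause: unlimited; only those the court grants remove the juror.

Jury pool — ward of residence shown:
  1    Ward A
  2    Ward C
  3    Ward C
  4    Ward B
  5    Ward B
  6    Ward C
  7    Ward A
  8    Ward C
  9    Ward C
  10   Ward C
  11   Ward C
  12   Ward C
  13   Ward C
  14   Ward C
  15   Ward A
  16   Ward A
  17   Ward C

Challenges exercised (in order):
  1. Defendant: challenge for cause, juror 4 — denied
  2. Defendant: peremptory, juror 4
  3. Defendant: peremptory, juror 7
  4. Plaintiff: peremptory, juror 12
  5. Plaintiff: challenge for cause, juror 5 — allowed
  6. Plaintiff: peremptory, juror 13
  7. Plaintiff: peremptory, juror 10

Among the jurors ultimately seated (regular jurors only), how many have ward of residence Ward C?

Removed: #4, #5, #7, #10, #12, #13.
Seated jurors 1–6: #1, #2, #3, #6, #8, #9 (alternates #11, #14, #15 not counted).
Of those, in Ward C: #2, #3, #6, #8, #9 → 5.

5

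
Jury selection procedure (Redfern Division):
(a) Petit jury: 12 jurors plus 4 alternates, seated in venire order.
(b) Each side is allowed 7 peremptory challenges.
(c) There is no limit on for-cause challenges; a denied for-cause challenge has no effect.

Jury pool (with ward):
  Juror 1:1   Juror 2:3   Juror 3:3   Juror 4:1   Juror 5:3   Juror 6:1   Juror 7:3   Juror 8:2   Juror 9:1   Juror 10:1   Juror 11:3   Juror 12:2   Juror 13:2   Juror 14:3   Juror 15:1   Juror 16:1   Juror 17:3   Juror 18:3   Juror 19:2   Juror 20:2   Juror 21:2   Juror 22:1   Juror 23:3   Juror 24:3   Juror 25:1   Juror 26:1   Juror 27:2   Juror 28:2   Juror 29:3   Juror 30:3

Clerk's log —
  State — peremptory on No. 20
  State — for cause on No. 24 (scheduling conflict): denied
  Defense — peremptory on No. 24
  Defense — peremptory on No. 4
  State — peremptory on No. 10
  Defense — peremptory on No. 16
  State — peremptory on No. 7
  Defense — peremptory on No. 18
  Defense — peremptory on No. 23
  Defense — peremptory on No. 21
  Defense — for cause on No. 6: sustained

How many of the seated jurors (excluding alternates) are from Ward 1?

3

Removed: #4, #6, #7, #10, #16, #18, #20, #21, #23, #24.
Seated jurors 1–12: #1, #2, #3, #5, #8, #9, #11, #12, #13, #14, #15, #17 (alternates #19, #22, #25, #26 not counted).
Of those, in Ward 1: #1, #9, #15 → 3.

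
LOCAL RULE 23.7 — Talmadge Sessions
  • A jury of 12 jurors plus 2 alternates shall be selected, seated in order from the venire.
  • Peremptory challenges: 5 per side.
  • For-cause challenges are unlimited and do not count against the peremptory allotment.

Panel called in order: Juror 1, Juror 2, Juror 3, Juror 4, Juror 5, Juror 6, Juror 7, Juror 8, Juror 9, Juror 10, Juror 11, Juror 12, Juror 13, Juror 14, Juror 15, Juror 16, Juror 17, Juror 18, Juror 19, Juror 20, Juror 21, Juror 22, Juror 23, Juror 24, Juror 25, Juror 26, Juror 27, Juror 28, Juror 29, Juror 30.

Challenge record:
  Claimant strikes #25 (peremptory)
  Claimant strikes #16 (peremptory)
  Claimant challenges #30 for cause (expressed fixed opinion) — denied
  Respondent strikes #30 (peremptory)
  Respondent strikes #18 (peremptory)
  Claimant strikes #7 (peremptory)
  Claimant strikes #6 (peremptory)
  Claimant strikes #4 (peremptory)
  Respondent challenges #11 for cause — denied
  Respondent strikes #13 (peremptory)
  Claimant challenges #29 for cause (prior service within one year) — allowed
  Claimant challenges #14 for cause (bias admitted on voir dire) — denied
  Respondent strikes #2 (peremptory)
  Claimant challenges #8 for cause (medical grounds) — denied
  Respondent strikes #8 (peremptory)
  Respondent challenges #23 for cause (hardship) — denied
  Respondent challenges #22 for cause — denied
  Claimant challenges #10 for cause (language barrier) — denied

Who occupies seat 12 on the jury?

20

Removed: #2, #4, #6, #7, #8, #13, #16, #18, #25, #29, #30. (#10, #11, #14, #22, #23 stay — for-cause denied.)
Filling seats in venire order through position 12: #1, #3, #5, #9, #10, #11, #12, #14, #15, #17, #19, #20.
So seat 12 is #20.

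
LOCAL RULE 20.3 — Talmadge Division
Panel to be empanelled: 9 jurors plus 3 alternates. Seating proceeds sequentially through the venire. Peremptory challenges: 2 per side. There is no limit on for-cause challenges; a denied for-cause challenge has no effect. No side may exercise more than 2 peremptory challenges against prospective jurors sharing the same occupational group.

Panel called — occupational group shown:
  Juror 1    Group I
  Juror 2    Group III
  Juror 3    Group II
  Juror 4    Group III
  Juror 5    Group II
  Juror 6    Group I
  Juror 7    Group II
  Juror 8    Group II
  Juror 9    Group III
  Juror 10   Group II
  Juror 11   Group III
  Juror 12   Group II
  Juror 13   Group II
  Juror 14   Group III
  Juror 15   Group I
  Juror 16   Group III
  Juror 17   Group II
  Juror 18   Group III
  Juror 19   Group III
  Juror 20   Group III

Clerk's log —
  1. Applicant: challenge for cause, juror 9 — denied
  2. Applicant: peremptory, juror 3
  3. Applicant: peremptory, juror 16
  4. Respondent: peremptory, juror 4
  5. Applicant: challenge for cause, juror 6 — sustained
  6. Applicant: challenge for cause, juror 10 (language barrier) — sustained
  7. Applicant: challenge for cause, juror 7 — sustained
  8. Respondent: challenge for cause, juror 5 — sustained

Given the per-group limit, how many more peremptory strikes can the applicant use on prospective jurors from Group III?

Applicant peremptories so far: #3, #16 — 2 of 2 used, 0 left overall.
Against Group III: #16 — 1 used; per-group cap 2 leaves 1.
Binding limit: min(0, 1) = 0.

0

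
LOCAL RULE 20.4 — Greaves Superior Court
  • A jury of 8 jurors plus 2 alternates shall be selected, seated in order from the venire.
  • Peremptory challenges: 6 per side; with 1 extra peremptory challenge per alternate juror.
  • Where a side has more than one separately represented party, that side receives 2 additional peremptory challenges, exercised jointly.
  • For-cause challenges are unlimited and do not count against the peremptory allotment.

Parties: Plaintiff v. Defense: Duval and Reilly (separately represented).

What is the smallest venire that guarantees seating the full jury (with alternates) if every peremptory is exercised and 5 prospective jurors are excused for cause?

33

Seats to fill: 8 + 2 alternates = 10.
Peremptories — Plaintiff: 6 + 1×2 = 8; Defense: 6 + 1×2 + 2 = 10; total 18.
For-cause removals: 5.
Minimum venire: 10 + 18 + 5 = 33.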